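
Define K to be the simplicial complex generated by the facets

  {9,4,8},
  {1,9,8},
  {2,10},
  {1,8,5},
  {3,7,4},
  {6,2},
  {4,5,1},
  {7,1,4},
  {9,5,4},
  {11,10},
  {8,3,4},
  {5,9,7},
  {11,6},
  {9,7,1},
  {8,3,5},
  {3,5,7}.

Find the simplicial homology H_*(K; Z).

H_0 ≅ Z^2,  H_1 ≅ Z ⊕ Z/2Z,  H_2 = 0.

Take the total order 1 < 2 < 3 < 4 < 5 < 6 < 7 < 8 < 9 < 10 < 11 on the vertex set. Then K (dimension 2) consists of the simplices:

  0-simplices (11): [1], [2], [3], [4], [5], [6], [7], [8], [9], [10], [11]
  1-simplices (22): [1,4], [1,5], [1,7], [1,8], [1,9], [2,6], [2,10], [3,4], [3,5], [3,7], [3,8], [4,5], [4,7], [4,8], [4,9], [5,7], [5,8], [5,9], [6,11], [7,9], [8,9], [10,11]
  2-simplices (12): [1,4,5], [1,4,7], [1,5,8], [1,7,9], [1,8,9], [3,4,7], [3,4,8], [3,5,7], [3,5,8], [4,5,9], [4,8,9], [5,7,9]

so the chain groups are C_0 ≅ Z^11, C_1 ≅ Z^22, C_2 ≅ Z^12.

Boundary ∂_1: C_1 → C_0 maps an edge to its endpoints' difference, ∂[p,q] = q − p. For instance
  ∂[8,9] = [9] − [8].
This gives a 11×22 integer matrix of rank 9; reducing to Smith normal form yields diagonal entries (1,1,1,1,1,1,1,1,1).

∂_2: C_2 → C_1 sends each 2-simplex [p,q,r] to [q,r] − [p,r] + [p,q]. For instance
  ∂[1,4,5] = [4,5] − [1,5] + [1,4],
  ∂[3,4,8] = [4,8] − [3,8] + [3,4].
As a 22×12 matrix over Z this has rank 12, with invariant factors (1,1,1,1,1,1,1,1,1,1,1,2).

From H_k ≅ ker(∂_k) / im(∂_{k+1}) we obtain:

  H_0: rank C_0 − rank ∂_1 = 11 − 9 = 2, and the invariant factors of ∂_1 are all 1, so H_0 = Z^2.
  H_1: rank ker ∂_1 − rank ∂_2 = (22 − 9) − 12 = 1, and ∂_2 has invariant factor 2 > 1, so H_1 = Z ⊕ Z/2Z.
  H_2: rank ker ∂_2 − rank ∂_3 = (12 − 12) − 0 = 0, and there is no ∂_3, so H_2 = 0.

As a check, the Euler characteristic is 11 − 22 + 12 = 1, which agrees with 2 − 1 + 0 = 1.
(K is a triangulation of the disjoint union of the real projective plane RP^2 and the circle S^1.)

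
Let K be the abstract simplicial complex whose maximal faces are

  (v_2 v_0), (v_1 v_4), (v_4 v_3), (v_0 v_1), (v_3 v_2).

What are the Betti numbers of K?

Fix the vertex order v_0 < v_1 < v_2 < v_3 < v_4 and write every simplex with vertices in increasing order. Then dim K = 1 and the simplices of K are:

  0-simplices (5): [v_0], [v_1], [v_2], [v_3], [v_4]
  1-simplices (5): [v_0,v_1], [v_0,v_2], [v_1,v_4], [v_2,v_3], [v_3,v_4]

giving chain groups C_0 ≅ Z^5, C_1 ≅ Z^5.

∂_1: C_1 → C_0 maps an edge to its endpoints' difference, ∂[p,q] = q − p.
The 5×5 boundary matrix has rank 4 and Smith normal form diag(1,1,1,1).

Now H_k = ker ∂_k / im ∂_{k+1}, so:

  H_0: rank C_0 − rank ∂_1 = 5 − 4 = 1, and the invariant factors of ∂_1 are all 1, so H_0 = Z.
  H_1: rank ker ∂_1 − rank ∂_2 = (5 − 4) − 0 = 1, and there is no ∂_2, so H_1 = Z.

As a check, the Euler characteristic is 5 − 5 = 0, which agrees with 1 − 1 = 0.
(K is a triangulation of the circle S^1.)

Hence the Betti numbers are b_0 = 1, b_1 = 1.

b_0 = 1, b_1 = 1.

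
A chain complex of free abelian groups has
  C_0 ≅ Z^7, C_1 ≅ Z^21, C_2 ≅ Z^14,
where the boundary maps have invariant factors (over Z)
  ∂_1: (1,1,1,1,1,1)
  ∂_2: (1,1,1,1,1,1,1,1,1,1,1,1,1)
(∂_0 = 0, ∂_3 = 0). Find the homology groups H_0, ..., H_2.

H_0 ≅ Z,  H_1 ≅ Z^2,  H_2 ≅ Z.

H_0: b_0 = 7 − 0 − 6 = 1; torsion from ∂_1 factors > 1: none. So H_0 ≅ Z.
H_1: b_1 = 21 − 6 − 13 = 2; torsion from ∂_2 factors > 1: none. So H_1 ≅ Z^2.
H_2: b_2 = 14 − 13 − 0 = 1; torsion from ∂_3 factors > 1: none. So H_2 ≅ Z.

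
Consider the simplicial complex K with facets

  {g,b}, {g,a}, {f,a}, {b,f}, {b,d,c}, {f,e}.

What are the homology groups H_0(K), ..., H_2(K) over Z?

H_0 = Z,  H_1 = Z,  H_2 = 0.

K has 7 vertices, 8 edges, 1 triangle.
rank ∂_0 = 0, rank ∂_1 = 6 ⇒ b_0 = 7 − 0 − 6 = 1; all invariant factors of ∂_1 are 1 so no torsion. So H_0 = Z.
rank ∂_1 = 6, rank ∂_2 = 1 ⇒ b_1 = 8 − 6 − 1 = 1; all invariant factors of ∂_2 are 1 so no torsion. So H_1 = Z.
rank ∂_2 = 1, rank ∂_3 = 0 ⇒ b_2 = 1 − 1 − 0 = 0. So H_2 = 0.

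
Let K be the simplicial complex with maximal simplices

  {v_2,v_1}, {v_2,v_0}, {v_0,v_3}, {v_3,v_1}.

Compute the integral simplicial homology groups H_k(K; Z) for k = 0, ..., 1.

Fix the vertex order v_0 < v_1 < v_2 < v_3 and write every simplex with vertices in increasing order. Then dim K = 1 and the simplices of K are:

  0-simplices (4): [v_0], [v_1], [v_2], [v_3]
  1-simplices (4): [v_0,v_2], [v_0,v_3], [v_1,v_2], [v_1,v_3]

giving chain groups C_0 ≅ Z^4, C_1 ≅ Z^4.

Boundary ∂_1: C_1 → C_0 is given by ∂[p,q] = [q] − [p].
The 4×4 boundary matrix has rank 3 and Smith normal form diag(1,1,1).

Now H_k = ker ∂_k / im ∂_{k+1}, so:

  H_0: rank C_0 − rank ∂_1 = 4 − 3 = 1, and the invariant factors of ∂_1 are all 1, so H_0 = Z.
  H_1: rank ker ∂_1 − rank ∂_2 = (4 − 3) − 0 = 1, and there is no ∂_2, so H_1 = Z.

(K is a triangulation of the circle S^1.)

H_0 ≅ Z,  H_1 ≅ Z.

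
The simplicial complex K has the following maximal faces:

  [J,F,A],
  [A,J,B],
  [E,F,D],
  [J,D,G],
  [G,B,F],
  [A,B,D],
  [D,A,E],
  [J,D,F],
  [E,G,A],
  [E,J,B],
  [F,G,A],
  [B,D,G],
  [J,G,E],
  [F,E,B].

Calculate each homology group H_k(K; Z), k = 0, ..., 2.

H_0 = Z,  H_1 = Z^2,  H_2 = Z.

Fix the vertex order A < B < D < E < F < G < J and write every simplex with vertices in increasing order. Then dim K = 2 and the simplices of K are:

  0-simplices (7): A, B, D, E, F, G, J
  1-simplices (21): AB, AD, AE, AF, AG, AJ, BD, BE, BF, BG, BJ, DE, DF, DG, DJ, EF, EG, EJ, FG, FJ, GJ
  2-simplices (14): ABD, ABJ, ADE, AEG, AFG, AFJ, BDG, BEF, BEJ, BFG, DEF, DFJ, DGJ, EGJ

Hence C_0 ≅ Z^7, C_1 ≅ Z^21, C_2 ≅ Z^14.

Boundary ∂_1: C_1 → C_0 sends each edge [p,q] (with p < q) to q − p. For instance
  ∂BG = G − B.
As a 7×21 matrix over Z this has rank 6, with invariant factors (1,1,1,1,1,1).

Boundary ∂_2: C_2 → C_1 maps a triangle to the signed sum of its edges. For instance
  ∂DEF = EF − DF + DE,
  ∂EGJ = GJ − EJ + EG.
The resulting 21×14 matrix has rank 13, and its Smith normal form has invariant factors (1,1,1,1,1,1,1,1,1,1,1,1,1).

Computing H_k = (kernel of ∂_k) / (image of ∂_{k+1}):

  H_0: rank C_0 − rank ∂_1 = 7 − 6 = 1, and the invariant factors of ∂_1 are all 1, so H_0 ≅ Z.
  H_1: rank ker ∂_1 − rank ∂_2 = (21 − 6) − 13 = 2, and the invariant factors of ∂_2 are all 1, so H_1 ≅ Z^2.
  H_2: rank ker ∂_2 − rank ∂_3 = (14 − 13) − 0 = 1, and there is no ∂_3, so H_2 ≅ Z.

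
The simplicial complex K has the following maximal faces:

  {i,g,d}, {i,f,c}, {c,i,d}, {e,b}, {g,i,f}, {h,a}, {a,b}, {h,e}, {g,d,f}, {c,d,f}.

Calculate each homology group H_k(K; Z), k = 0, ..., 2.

We work with the vertex ordering a < b < c < d < e < f < g < h < i. The simplices of K, each written with vertices in increasing order, are:

  0-simplices (9): a, b, c, d, e, f, g, h, i
  1-simplices (13): ab, ah, be, cd, cf, ci, df, dg, di, eh, fg, fi, gi
  2-simplices (6): cdf, cdi, cfi, dfg, dgi, fgi

giving chain groups C_0 ≅ Z^9, C_1 ≅ Z^13, C_2 ≅ Z^6.

∂_1: C_1 → C_0 sends each edge [p,q] (with p < q) to q − p.
This gives a 9×13 integer matrix of rank 7; reducing to Smith normal form yields diagonal entries (1,1,1,1,1,1,1).

Boundary ∂_2: C_2 → C_1 sends each 2-simplex [p,q,r] to [q,r] − [p,r] + [p,q]. For instance
  ∂dfg = fg − dg + df,
  ∂cdi = di − ci + cd.
The resulting 13×6 matrix has rank 5, and its Smith normal form has invariant factors (1,1,1,1,1).

Reading off H_k = ker ∂_k / im ∂_{k+1}:

  H_0: rank C_0 − rank ∂_1 = 9 − 7 = 2, and the invariant factors of ∂_1 are all 1, so H_0 ≅ Z^2.
  H_1: rank ker ∂_1 − rank ∂_2 = (13 − 7) − 5 = 1, and the invariant factors of ∂_2 are all 1, so H_1 ≅ Z.
  H_2: rank ker ∂_2 − rank ∂_3 = (6 − 5) − 0 = 1, and there is no ∂_3, so H_2 ≅ Z.

As a check, the Euler characteristic is 9 − 13 + 6 = 2, which agrees with 2 − 1 + 1 = 2.

H_0 ≅ Z^2,  H_1 ≅ Z,  H_2 ≅ Z.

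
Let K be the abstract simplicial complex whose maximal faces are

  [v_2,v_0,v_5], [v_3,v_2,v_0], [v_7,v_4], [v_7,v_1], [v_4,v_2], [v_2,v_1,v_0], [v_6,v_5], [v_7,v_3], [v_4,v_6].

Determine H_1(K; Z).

H_1 = Z^3.

K has 8 vertices, 13 edges, 3 triangles.
rank ∂_1 = 7, rank ∂_2 = 3 ⇒ b_1 = 13 − 7 − 3 = 3; all invariant factors of ∂_2 are 1 so no torsion. So H_1 ≅ Z^3.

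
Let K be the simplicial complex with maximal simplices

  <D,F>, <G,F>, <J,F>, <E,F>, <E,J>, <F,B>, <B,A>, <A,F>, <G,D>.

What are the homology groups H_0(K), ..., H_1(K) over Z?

We work with the vertex ordering A < B < D < E < F < G < J. The simplices of K, each written with vertices in increasing order, are:

  0-simplices (7): A, B, D, E, F, G, J
  1-simplices (9): AB, AF, BF, DF, DG, EF, EJ, FG, FJ

giving chain groups C_0 ≅ Z^7, C_1 ≅ Z^9.

∂_1: C_1 → C_0 sends each edge [p,q] (with p < q) to q − p. For instance
  ∂FJ = J − F.
As a 7×9 matrix over Z this has rank 6, with invariant factors (1,1,1,1,1,1).

Computing H_k = (kernel of ∂_k) / (image of ∂_{k+1}):

  H_0: rank C_0 − rank ∂_1 = 7 − 6 = 1, and the invariant factors of ∂_1 are all 1, so H_0 = Z.
  H_1: rank ker ∂_1 − rank ∂_2 = (9 − 6) − 0 = 3, and there is no ∂_2, so H_1 = Z^3.

As a check, the Euler characteristic is 7 − 9 = -2, which agrees with 1 − 3 = -2.
(K is a triangulation of a wedge of 3 circles.)

H_0 = Z,  H_1 = Z^3.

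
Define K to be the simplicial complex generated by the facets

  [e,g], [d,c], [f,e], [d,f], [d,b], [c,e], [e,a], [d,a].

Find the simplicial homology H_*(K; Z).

We work with the vertex ordering a < b < c < d < e < f < g. The simplices of K, each written with vertices in increasing order, are:

  0-simplices (7): a, b, c, d, e, f, g
  1-simplices (8): ad, ae, bd, cd, ce, df, ef, eg

so the chain groups are C_0 ≅ Z^7, C_1 ≅ Z^8.

The boundary map ∂_1: C_1 → C_0 is given by ∂[p,q] = [q] − [p]. For instance
  ∂ef = f − e.
The resulting 7×8 matrix has rank 6, and its Smith normal form has invariant factors (1,1,1,1,1,1).

Now H_k = ker ∂_k / im ∂_{k+1}, so:

  H_0: rank C_0 − rank ∂_1 = 7 − 6 = 1, and the invariant factors of ∂_1 are all 1, so H_0 ≅ Z.
  H_1: rank ker ∂_1 − rank ∂_2 = (8 − 6) − 0 = 2, and there is no ∂_2, so H_1 ≅ Z^2.

H_0 ≅ Z,  H_1 ≅ Z^2.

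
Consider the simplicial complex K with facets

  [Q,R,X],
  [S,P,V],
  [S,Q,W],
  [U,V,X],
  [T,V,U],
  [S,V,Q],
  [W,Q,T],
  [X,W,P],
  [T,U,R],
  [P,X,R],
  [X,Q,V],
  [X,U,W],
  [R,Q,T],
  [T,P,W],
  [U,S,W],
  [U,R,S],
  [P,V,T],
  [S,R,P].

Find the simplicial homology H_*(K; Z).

Fix the vertex order P < Q < R < S < T < U < V < W < X and write every simplex with vertices in increasing order. Then dim K = 2 and the simplices of K are:

  0-simplices (9): P, Q, R, S, T, U, V, W, X
  1-simplices (27): PR, PS, PT, PV, PW, PX, QR, QS, QT, QV, QW, QX, RS, RT, RU, RX, SU, SV, SW, TU, TV, TW, UV, UW, UX, VX, WX
  2-simplices (18): PRS, PRX, PSV, PTV, PTW, PWX, QRT, QRX, QSV, QSW, QTW, QVX, RSU, RTU, SUW, TUV, UVX, UWX

giving chain groups C_0 ≅ Z^9, C_1 ≅ Z^27, C_2 ≅ Z^18.

∂_1: C_1 → C_0 maps an edge to its endpoints' difference, ∂[p,q] = q − p. For instance
  ∂UW = W − U.
The 9×27 boundary matrix has rank 8 and Smith normal form diag(1,1,1,1,1,1,1,1).

∂_2: C_2 → C_1 acts by ∂[p,q,r] = [q,r] − [p,r] + [p,q]. For instance
  ∂UWX = WX − UX + UW,
  ∂QVX = VX − QX + QV.
The resulting 27×18 matrix has rank 17, and its Smith normal form has invariant factors (1,1,1,1,1,1,1,1,1,1,1,1,1,1,1,1,1).

Computing H_k = (kernel of ∂_k) / (image of ∂_{k+1}):

  H_0: rank C_0 − rank ∂_1 = 9 − 8 = 1, and the invariant factors of ∂_1 are all 1, so H_0 ≅ Z.
  H_1: rank ker ∂_1 − rank ∂_2 = (27 − 8) − 17 = 2, and the invariant factors of ∂_2 are all 1, so H_1 ≅ Z^2.
  H_2: rank ker ∂_2 − rank ∂_3 = (18 − 17) − 0 = 1, and there is no ∂_3, so H_2 ≅ Z.

H_0 = Z,  H_1 = Z^2,  H_2 = Z.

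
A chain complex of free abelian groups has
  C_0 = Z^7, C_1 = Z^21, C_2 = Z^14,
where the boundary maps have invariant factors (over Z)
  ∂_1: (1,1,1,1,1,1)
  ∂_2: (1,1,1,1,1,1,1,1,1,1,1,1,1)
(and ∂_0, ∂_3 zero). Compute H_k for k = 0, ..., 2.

H_0 ≅ Z,  H_1 ≅ Z^2,  H_2 ≅ Z.

H_0: b_0 = 7 − 0 − 6 = 1; torsion from ∂_1 factors > 1: none. So H_0 ≅ Z.
H_1: b_1 = 21 − 6 − 13 = 2; torsion from ∂_2 factors > 1: none. So H_1 ≅ Z^2.
H_2: b_2 = 14 − 13 − 0 = 1; torsion from ∂_3 factors > 1: none. So H_2 ≅ Z.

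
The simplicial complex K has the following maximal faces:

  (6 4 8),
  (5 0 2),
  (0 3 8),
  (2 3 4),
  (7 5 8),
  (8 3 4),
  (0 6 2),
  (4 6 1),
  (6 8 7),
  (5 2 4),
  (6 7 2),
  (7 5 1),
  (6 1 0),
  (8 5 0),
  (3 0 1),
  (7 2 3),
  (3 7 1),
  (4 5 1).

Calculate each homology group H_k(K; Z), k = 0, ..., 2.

H_0 = Z,  H_1 = Z^2,  H_2 = Z.

Take the total order 0 < 1 < 2 < 3 < 4 < 5 < 6 < 7 < 8 on the vertex set. Then K (dimension 2) consists of the simplices:

  0-simplices (9): [0], [1], [2], [3], [4], [5], [6], [7], [8]
  1-simplices (27): (27 of them)
  2-simplices (18): [0,1,3], [0,1,6], [0,2,5], [0,2,6], [0,3,8], [0,5,8], [1,3,7], [1,4,5], [1,4,6], [1,5,7], [2,3,4], [2,3,7], [2,4,5], [2,6,7], [3,4,8], [4,6,8], [5,7,8], [6,7,8]

giving chain groups C_0 ≅ Z^9, C_1 ≅ Z^27, C_2 ≅ Z^18.

∂_1: C_1 → C_0 is given by ∂[p,q] = [q] − [p].
As a 9×27 matrix over Z this has rank 8, with invariant factors (1,1,1,1,1,1,1,1).

The boundary map ∂_2: C_2 → C_1 acts by ∂[p,q,r] = [q,r] − [p,r] + [p,q]. For instance
  ∂[0,3,8] = [3,8] − [0,8] + [0,3],
  ∂[4,6,8] = [6,8] − [4,8] + [4,6].
The 27×18 boundary matrix has rank 17 and Smith normal form diag(1,1,1,1,1,1,1,1,1,1,1,1,1,1,1,1,1).

From H_k ≅ ker(∂_k) / im(∂_{k+1}) we obtain:

  H_0: rank C_0 − rank ∂_1 = 9 − 8 = 1, and the invariant factors of ∂_1 are all 1, so H_0 ≅ Z.
  H_1: rank ker ∂_1 − rank ∂_2 = (27 − 8) − 17 = 2, and the invariant factors of ∂_2 are all 1, so H_1 ≅ Z^2.
  H_2: rank ker ∂_2 − rank ∂_3 = (18 − 17) − 0 = 1, and there is no ∂_3, so H_2 ≅ Z.

(K is a triangulation of the torus T^2.)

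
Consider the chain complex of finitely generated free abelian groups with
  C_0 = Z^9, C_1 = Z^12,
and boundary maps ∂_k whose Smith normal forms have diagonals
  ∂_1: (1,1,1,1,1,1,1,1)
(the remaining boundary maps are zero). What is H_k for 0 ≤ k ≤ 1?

H_0 ≅ Z,  H_1 ≅ Z^4.

H_0: b_0 = 9 − 0 − 8 = 1; torsion from ∂_1 factors > 1: none. So H_0 ≅ Z.
H_1: b_1 = 12 − 8 − 0 = 4; torsion from ∂_2 factors > 1: none. So H_1 ≅ Z^4.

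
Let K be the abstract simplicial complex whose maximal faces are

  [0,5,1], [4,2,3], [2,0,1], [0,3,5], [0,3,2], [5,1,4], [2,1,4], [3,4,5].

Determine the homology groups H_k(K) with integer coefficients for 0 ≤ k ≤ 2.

H_0 = Z,  H_1 = 0,  H_2 = Z.

We work with the vertex ordering 0 < 1 < 2 < 3 < 4 < 5. The simplices of K, each written with vertices in increasing order, are:

  0-simplices (6): [0], [1], [2], [3], [4], [5]
  1-simplices (12): [0,1], [0,2], [0,3], [0,5], [1,2], [1,4], [1,5], [2,3], [2,4], [3,4], [3,5], [4,5]
  2-simplices (8): [0,1,2], [0,1,5], [0,2,3], [0,3,5], [1,2,4], [1,4,5], [2,3,4], [3,4,5]

Hence C_0 ≅ Z^6, C_1 ≅ Z^12, C_2 ≅ Z^8.

Boundary ∂_1: C_1 → C_0 is given by ∂[p,q] = [q] − [p].
As a 6×12 matrix over Z this has rank 5, with invariant factors (1,1,1,1,1).

∂_2: C_2 → C_1 maps a triangle to the signed sum of its edges. For instance
  ∂[1,4,5] = [4,5] − [1,5] + [1,4],
  ∂[0,1,5] = [1,5] − [0,5] + [0,1].
The 12×8 boundary matrix has rank 7 and Smith normal form diag(1,1,1,1,1,1,1).

Now H_k = ker ∂_k / im ∂_{k+1}, so:

  H_0: rank C_0 − rank ∂_1 = 6 − 5 = 1, and the invariant factors of ∂_1 are all 1, so H_0 = Z.
  H_1: rank ker ∂_1 − rank ∂_2 = (12 − 5) − 7 = 0, and the invariant factors of ∂_2 are all 1, so H_1 = 0.
  H_2: rank ker ∂_2 − rank ∂_3 = (8 − 7) − 0 = 1, and there is no ∂_3, so H_2 = Z.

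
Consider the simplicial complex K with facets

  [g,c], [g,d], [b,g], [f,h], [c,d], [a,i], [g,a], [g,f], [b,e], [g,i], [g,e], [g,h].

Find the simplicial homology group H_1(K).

H_1 ≅ Z^4.

Fix the vertex order a < b < c < d < e < f < g < h < i and write every simplex with vertices in increasing order. Then dim K = 1 and the simplices of K are:

  0-simplices (9): a, b, c, d, e, f, g, h, i
  1-simplices (12): ag, ai, be, bg, cd, cg, dg, eg, fg, fh, gh, gi

Hence C_0 ≅ Z^9, C_1 ≅ Z^12.

∂_1: C_1 → C_0 sends each edge [p,q] (with p < q) to q − p. For instance
  ∂fg = g − f.
As a 9×12 matrix over Z this has rank 8, with invariant factors (1,1,1,1,1,1,1,1).

Computing H_k = (kernel of ∂_k) / (image of ∂_{k+1}):

  H_1: rank ker ∂_1 − rank ∂_2 = (12 − 8) − 0 = 4, and there is no ∂_2, so H_1 = Z^4.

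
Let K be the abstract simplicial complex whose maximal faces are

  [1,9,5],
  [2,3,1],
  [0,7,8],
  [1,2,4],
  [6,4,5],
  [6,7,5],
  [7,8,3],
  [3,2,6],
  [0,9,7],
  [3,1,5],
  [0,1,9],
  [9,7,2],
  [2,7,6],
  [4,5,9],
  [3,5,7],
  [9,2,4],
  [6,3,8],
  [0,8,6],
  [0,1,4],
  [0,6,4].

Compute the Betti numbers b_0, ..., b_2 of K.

Take the total order 0 < 1 < 2 < 3 < 4 < 5 < 6 < 7 < 8 < 9 on the vertex set. Then K (dimension 2) consists of the simplices:

  0-simplices (10): [0], [1], [2], [3], [4], [5], [6], [7], [8], [9]
  1-simplices (30): (30 of them)
  2-simplices (20): (20 of them)

Hence C_0 ≅ Z^10, C_1 ≅ Z^30, C_2 ≅ Z^20.

The boundary map ∂_1: C_1 → C_0 maps an edge to its endpoints' difference, ∂[p,q] = q − p.
The resulting 10×30 matrix has rank 9, and its Smith normal form has invariant factors (1,1,1,1,1,1,1,1,1).

The boundary map ∂_2: C_2 → C_1 sends each 2-simplex [p,q,r] to [q,r] − [p,r] + [p,q]. For instance
  ∂[2,4,9] = [4,9] − [2,9] + [2,4],
  ∂[0,1,4] = [1,4] − [0,4] + [0,1].
The resulting 30×20 matrix has rank 20, and its Smith normal form has invariant factors (1,1,1,1,1,1,1,1,1,1,1,1,1,1,1,1,1,1,1,2).

Reading off H_k = ker ∂_k / im ∂_{k+1}:

  H_0: rank C_0 − rank ∂_1 = 10 − 9 = 1, and the invariant factors of ∂_1 are all 1, so H_0 = Z.
  H_1: rank ker ∂_1 − rank ∂_2 = (30 − 9) − 20 = 1, and ∂_2 has invariant factor 2 > 1, so H_1 = Z × Z/2.
  H_2: rank ker ∂_2 − rank ∂_3 = (20 − 20) − 0 = 0, and there is no ∂_3, so H_2 = 0.

Hence the Betti numbers are b_0 = 1, b_1 = 1, b_2 = 0.

b_0 = 1, b_1 = 1, b_2 = 0.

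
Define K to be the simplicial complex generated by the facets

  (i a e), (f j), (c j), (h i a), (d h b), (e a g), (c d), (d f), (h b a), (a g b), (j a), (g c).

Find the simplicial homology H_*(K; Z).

H_0 ≅ Z,  H_1 ≅ Z^3,  H_2 = 0.

Take the total order a < b < c < d < e < f < g < h < i < j on the vertex set. Then K (dimension 2) consists of the simplices:

  0-simplices (10): a, b, c, d, e, f, g, h, i, j
  1-simplices (18): ab, ae, ag, ah, ai, aj, bd, bg, bh, cd, cg, cj, df, dh, eg, ei, fj, hi
  2-simplices (6): abg, abh, aeg, aei, ahi, bdh

Hence C_0 ≅ Z^10, C_1 ≅ Z^18, C_2 ≅ Z^6.

The boundary map ∂_1: C_1 → C_0 maps an edge to its endpoints' difference, ∂[p,q] = q − p. For instance
  ∂ei = i − e.
The resulting 10×18 matrix has rank 9, and its Smith normal form has invariant factors (1,1,1,1,1,1,1,1,1).

The boundary map ∂_2: C_2 → C_1 acts by ∂[p,q,r] = [q,r] − [p,r] + [p,q]. For instance
  ∂aei = ei − ai + ae,
  ∂bdh = dh − bh + bd.
As a 18×6 matrix over Z this has rank 6, with invariant factors (1,1,1,1,1,1).

Computing H_k = (kernel of ∂_k) / (image of ∂_{k+1}):

  H_0: rank C_0 − rank ∂_1 = 10 − 9 = 1, and the invariant factors of ∂_1 are all 1, so H_0 = Z.
  H_1: rank ker ∂_1 − rank ∂_2 = (18 − 9) − 6 = 3, and the invariant factors of ∂_2 are all 1, so H_1 = Z^3.
  H_2: rank ker ∂_2 − rank ∂_3 = (6 − 6) − 0 = 0, and there is no ∂_3, so H_2 = 0.

As a check, the Euler characteristic is 10 − 18 + 6 = -2, which agrees with 1 − 3 + 0 = -2.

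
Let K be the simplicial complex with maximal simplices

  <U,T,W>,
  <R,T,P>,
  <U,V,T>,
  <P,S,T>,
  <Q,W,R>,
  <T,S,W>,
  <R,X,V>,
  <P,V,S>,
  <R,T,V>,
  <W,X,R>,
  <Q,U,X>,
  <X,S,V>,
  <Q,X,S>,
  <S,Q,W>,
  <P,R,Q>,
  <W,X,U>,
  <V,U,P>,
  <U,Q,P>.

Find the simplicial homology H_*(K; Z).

H_0 = Z,  H_1 = Z ⊕ Z/2,  H_2 = 0.

We work with the vertex ordering P < Q < R < S < T < U < V < W < X. The simplices of K, each written with vertices in increasing order, are:

  0-simplices (9): P, Q, R, S, T, U, V, W, X
  1-simplices (27): PQ, PR, PS, PT, PU, PV, QR, QS, QU, QW, QX, RT, RV, RW, RX, ST, SV, SW, SX, TU, TV, TW, UV, UW, UX, VX, WX
  2-simplices (18): PQR, PQU, PRT, PST, PSV, PUV, QRW, QSW, QSX, QUX, RTV, RVX, RWX, STW, SVX, TUV, TUW, UWX

Hence C_0 ≅ Z^9, C_1 ≅ Z^27, C_2 ≅ Z^18.

∂_1: C_1 → C_0 maps an edge to its endpoints' difference, ∂[p,q] = q − p. For instance
  ∂PU = U − P.
The 9×27 boundary matrix has rank 8 and Smith normal form diag(1,1,1,1,1,1,1,1).

Boundary ∂_2: C_2 → C_1 acts by ∂[p,q,r] = [q,r] − [p,r] + [p,q]. For instance
  ∂TUW = UW − TW + TU,
  ∂PQU = QU − PU + PQ.
The 27×18 boundary matrix has rank 18 and Smith normal form diag(1,1,1,1,1,1,1,1,1,1,1,1,1,1,1,1,1,2).

Reading off H_k = ker ∂_k / im ∂_{k+1}:

  H_0: rank C_0 − rank ∂_1 = 9 − 8 = 1, and the invariant factors of ∂_1 are all 1, so H_0 ≅ Z.
  H_1: rank ker ∂_1 − rank ∂_2 = (27 − 8) − 18 = 1, and ∂_2 has invariant factor 2 > 1, so H_1 ≅ Z ⊕ Z/2.
  H_2: rank ker ∂_2 − rank ∂_3 = (18 − 18) − 0 = 0, and there is no ∂_3, so H_2 ≅ 0.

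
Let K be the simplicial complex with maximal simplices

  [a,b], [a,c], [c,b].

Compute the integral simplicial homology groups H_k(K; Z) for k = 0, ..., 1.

H_0 ≅ Z,  H_1 ≅ Z.

Fix the vertex order a < b < c and write every simplex with vertices in increasing order. Then dim K = 1 and the simplices of K are:

  0-simplices (3): a, b, c
  1-simplices (3): ab, ac, bc

Hence C_0 ≅ Z^3, C_1 ≅ Z^3.

∂_1: C_1 → C_0 sends each edge [p,q] (with p < q) to q − p.
As a 3×3 matrix over Z this has rank 2, with invariant factors (1,1).

Now H_k = ker ∂_k / im ∂_{k+1}, so:

  H_0: rank C_0 − rank ∂_1 = 3 − 2 = 1, and the invariant factors of ∂_1 are all 1, so H_0 = Z.
  H_1: rank ker ∂_1 − rank ∂_2 = (3 − 2) − 0 = 1, and there is no ∂_2, so H_1 = Z.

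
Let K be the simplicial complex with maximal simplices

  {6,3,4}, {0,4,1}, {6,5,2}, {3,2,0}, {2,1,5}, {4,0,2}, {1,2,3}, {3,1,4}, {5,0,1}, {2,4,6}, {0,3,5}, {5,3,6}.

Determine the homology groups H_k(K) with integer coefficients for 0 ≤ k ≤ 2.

Take the total order 0 < 1 < 2 < 3 < 4 < 5 < 6 on the vertex set. Then K (dimension 2) consists of the simplices:

  0-simplices (7): [0], [1], [2], [3], [4], [5], [6]
  1-simplices (18): [0,1], [0,2], [0,3], [0,4], [0,5], [1,2], [1,3], [1,4], [1,5], [2,3], [2,4], [2,5], [2,6], [3,4], [3,5], [3,6], [4,6], [5,6]
  2-simplices (12): [0,1,4], [0,1,5], [0,2,3], [0,2,4], [0,3,5], [1,2,3], [1,2,5], [1,3,4], [2,4,6], [2,5,6], [3,4,6], [3,5,6]

Hence C_0 ≅ Z^7, C_1 ≅ Z^18, C_2 ≅ Z^12.

Boundary ∂_1: C_1 → C_0 maps an edge to its endpoints' difference, ∂[p,q] = q − p. For instance
  ∂[0,1] = [1] − [0].
This gives a 7×18 integer matrix of rank 6; reducing to Smith normal form yields diagonal entries (1,1,1,1,1,1).

The boundary map ∂_2: C_2 → C_1 maps a triangle to the signed sum of its edges. For instance
  ∂[0,2,4] = [2,4] − [0,4] + [0,2],
  ∂[1,3,4] = [3,4] − [1,4] + [1,3].
The 18×12 boundary matrix has rank 12 and Smith normal form diag(1,1,1,1,1,1,1,1,1,1,1,2).

Reading off H_k = ker ∂_k / im ∂_{k+1}:

  H_0: rank C_0 − rank ∂_1 = 7 − 6 = 1, and the invariant factors of ∂_1 are all 1, so H_0 = Z.
  H_1: rank ker ∂_1 − rank ∂_2 = (18 − 6) − 12 = 0, and ∂_2 has invariant factor 2 > 1, so H_1 = Z/2.
  H_2: rank ker ∂_2 − rank ∂_3 = (12 − 12) − 0 = 0, and there is no ∂_3, so H_2 = 0.

As a check, the Euler characteristic is 7 − 18 + 12 = 1, which agrees with 1 − 0 + 0 = 1.

H_0 = Z,  H_1 = Z/2,  H_2 = 0.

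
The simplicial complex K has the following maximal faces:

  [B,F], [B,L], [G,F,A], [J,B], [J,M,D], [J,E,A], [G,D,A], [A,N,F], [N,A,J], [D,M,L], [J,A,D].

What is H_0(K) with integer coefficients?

H_0 = Z.

Take the total order A < B < D < E < F < G < J < L < M < N on the vertex set. Then K (dimension 2) consists of the simplices:

  0-simplices (10): A, B, D, E, F, G, J, L, M, N
  1-simplices (19): AD, AE, AF, AG, AJ, AN, BF, BJ, BL, DG, DJ, DL, DM, EJ, FG, FN, JM, JN, LM
  2-simplices (8): ADG, ADJ, AEJ, AFG, AFN, AJN, DJM, DLM

so the chain groups are C_0 ≅ Z^10, C_1 ≅ Z^19, C_2 ≅ Z^8.

∂_1: C_1 → C_0 sends each edge [p,q] (with p < q) to q − p.
The resulting 10×19 matrix has rank 9, and its Smith normal form has invariant factors (1,1,1,1,1,1,1,1,1).

Boundary ∂_2: C_2 → C_1 acts by ∂[p,q,r] = [q,r] − [p,r] + [p,q]. For instance
  ∂AFN = FN − AN + AF,
  ∂AEJ = EJ − AJ + AE.
The resulting 19×8 matrix has rank 8, and its Smith normal form has invariant factors (1,1,1,1,1,1,1,1).

Computing H_k = (kernel of ∂_k) / (image of ∂_{k+1}):

  H_0: rank C_0 − rank ∂_1 = 10 − 9 = 1, and the invariant factors of ∂_1 are all 1, so H_0 = Z.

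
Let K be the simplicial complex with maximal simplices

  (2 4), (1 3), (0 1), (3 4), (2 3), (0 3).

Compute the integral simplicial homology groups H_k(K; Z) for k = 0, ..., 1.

Fix the vertex order 0 < 1 < 2 < 3 < 4 and write every simplex with vertices in increasing order. Then dim K = 1 and the simplices of K are:

  0-simplices (5): [0], [1], [2], [3], [4]
  1-simplices (6): [0,1], [0,3], [1,3], [2,3], [2,4], [3,4]

Hence C_0 ≅ Z^5, C_1 ≅ Z^6.

The boundary map ∂_1: C_1 → C_0 is given by ∂[p,q] = [q] − [p]. For instance
  ∂[2,3] = [3] − [2].
The 5×6 boundary matrix has rank 4 and Smith normal form diag(1,1,1,1).

Now H_k = ker ∂_k / im ∂_{k+1}, so:

  H_0: rank C_0 − rank ∂_1 = 5 − 4 = 1, and the invariant factors of ∂_1 are all 1, so H_0 ≅ Z.
  H_1: rank ker ∂_1 − rank ∂_2 = (6 − 4) − 0 = 2, and there is no ∂_2, so H_1 ≅ Z^2.

As a check, the Euler characteristic is 5 − 6 = -1, which agrees with 1 − 2 = -1.

H_0 = Z,  H_1 = Z^2.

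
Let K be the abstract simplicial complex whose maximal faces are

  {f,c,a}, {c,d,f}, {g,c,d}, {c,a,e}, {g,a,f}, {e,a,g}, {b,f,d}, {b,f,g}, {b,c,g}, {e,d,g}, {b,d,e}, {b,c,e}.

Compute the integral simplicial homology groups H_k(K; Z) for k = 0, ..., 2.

K has 7 vertices, 18 edges, 12 triangles.
rank ∂_0 = 0, rank ∂_1 = 6 ⇒ b_0 = 7 − 0 − 6 = 1; all invariant factors of ∂_1 are 1 so no torsion. So H_0 = Z.
rank ∂_1 = 6, rank ∂_2 = 12 ⇒ b_1 = 18 − 6 − 12 = 0; ∂_2 has invariant factor(s) [2] giving torsion. So H_1 = Z/2.
rank ∂_2 = 12, rank ∂_3 = 0 ⇒ b_2 = 12 − 12 − 0 = 0. So H_2 = 0.

H_0 = Z,  H_1 = Z/2,  H_2 = 0.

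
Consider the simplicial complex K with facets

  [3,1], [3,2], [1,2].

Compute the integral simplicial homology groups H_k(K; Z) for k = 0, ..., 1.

H_0 = Z,  H_1 = Z.

Fix the vertex order 1 < 2 < 3 and write every simplex with vertices in increasing order. Then dim K = 1 and the simplices of K are:

  0-simplices (3): [1], [2], [3]
  1-simplices (3): [1,2], [1,3], [2,3]

giving chain groups C_0 ≅ Z^3, C_1 ≅ Z^3.

∂_1: C_1 → C_0 sends each edge [p,q] (with p < q) to q − p.
As a 3×3 matrix over Z this has rank 2, with invariant factors (1,1).

From H_k ≅ ker(∂_k) / im(∂_{k+1}) we obtain:

  H_0: rank C_0 − rank ∂_1 = 3 − 2 = 1, and the invariant factors of ∂_1 are all 1, so H_0 = Z.
  H_1: rank ker ∂_1 − rank ∂_2 = (3 − 2) − 0 = 1, and there is no ∂_2, so H_1 = Z.

As a check, the Euler characteristic is 3 − 3 = 0, which agrees with 1 − 1 = 0.
(K is a triangulation of the circle S^1.)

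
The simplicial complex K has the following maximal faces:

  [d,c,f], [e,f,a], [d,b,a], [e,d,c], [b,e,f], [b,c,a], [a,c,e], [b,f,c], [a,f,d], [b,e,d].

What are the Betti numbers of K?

Fix the vertex order a < b < c < d < e < f and write every simplex with vertices in increasing order. Then dim K = 2 and the simplices of K are:

  0-simplices (6): a, b, c, d, e, f
  1-simplices (15): ab, ac, ad, ae, af, bc, bd, be, bf, cd, ce, cf, de, df, ef
  2-simplices (10): abc, abd, ace, adf, aef, bcf, bde, bef, cde, cdf

giving chain groups C_0 ≅ Z^6, C_1 ≅ Z^15, C_2 ≅ Z^10.

The boundary map ∂_1: C_1 → C_0 maps an edge to its endpoints' difference, ∂[p,q] = q − p. For instance
  ∂af = f − a.
The 6×15 boundary matrix has rank 5 and Smith normal form diag(1,1,1,1,1).

The boundary map ∂_2: C_2 → C_1 maps a triangle to the signed sum of its edges. For instance
  ∂abc = bc − ac + ab,
  ∂abd = bd − ad + ab.
The resulting 15×10 matrix has rank 10, and its Smith normal form has invariant factors (1,1,1,1,1,1,1,1,1,2).

Now H_k = ker ∂_k / im ∂_{k+1}, so:

  H_0: rank C_0 − rank ∂_1 = 6 − 5 = 1, and the invariant factors of ∂_1 are all 1, so H_0 ≅ Z.
  H_1: rank ker ∂_1 − rank ∂_2 = (15 − 5) − 10 = 0, and ∂_2 has invariant factor 2 > 1, so H_1 ≅ Z/2.
  H_2: rank ker ∂_2 − rank ∂_3 = (10 − 10) − 0 = 0, and there is no ∂_3, so H_2 ≅ 0.

Hence the Betti numbers are b_0 = 1, b_1 = 0, b_2 = 0.

b_0 = 1, b_1 = 0, b_2 = 0.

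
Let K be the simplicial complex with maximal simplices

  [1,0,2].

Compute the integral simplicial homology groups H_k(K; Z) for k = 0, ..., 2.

Take the total order 0 < 1 < 2 on the vertex set. Then K (dimension 2) consists of the simplices:

  0-simplices (3): [0], [1], [2]
  1-simplices (3): [0,1], [0,2], [1,2]
  2-simplices (1): [0,1,2]

giving chain groups C_0 ≅ Z^3, C_1 ≅ Z^3, C_2 ≅ Z^1.

The boundary map ∂_1: C_1 → C_0 sends each edge [p,q] (with p < q) to q − p.
As a 3×3 matrix over Z this has rank 2, with invariant factors (1,1).

∂_2: C_2 → C_1 sends each 2-simplex [p,q,r] to [q,r] − [p,r] + [p,q]. For instance
  ∂[0,1,2] = [1,2] − [0,2] + [0,1].
The resulting 3×1 matrix has rank 1, and its Smith normal form has invariant factors (1).

Reading off H_k = ker ∂_k / im ∂_{k+1}:

  H_0: rank C_0 − rank ∂_1 = 3 − 2 = 1, and the invariant factors of ∂_1 are all 1, so H_0 ≅ Z.
  H_1: rank ker ∂_1 − rank ∂_2 = (3 − 2) − 1 = 0, and the invariant factors of ∂_2 are all 1, so H_1 ≅ 0.
  H_2: rank ker ∂_2 − rank ∂_3 = (1 − 1) − 0 = 0, and there is no ∂_3, so H_2 ≅ 0.

H_0 ≅ Z,  H_1 = 0,  H_2 = 0.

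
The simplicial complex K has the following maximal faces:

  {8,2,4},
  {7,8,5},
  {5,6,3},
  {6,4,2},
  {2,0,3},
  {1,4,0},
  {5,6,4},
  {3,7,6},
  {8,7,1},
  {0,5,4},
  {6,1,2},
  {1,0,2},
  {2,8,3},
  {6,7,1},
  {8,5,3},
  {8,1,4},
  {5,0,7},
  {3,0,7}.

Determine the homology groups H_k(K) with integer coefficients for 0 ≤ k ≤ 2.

Fix the vertex order 0 < 1 < 2 < 3 < 4 < 5 < 6 < 7 < 8 and write every simplex with vertices in increasing order. Then dim K = 2 and the simplices of K are:

  0-simplices (9): [0], [1], [2], [3], [4], [5], [6], [7], [8]
  1-simplices (27): (27 of them)
  2-simplices (18): [0,1,2], [0,1,4], [0,2,3], [0,3,7], [0,4,5], [0,5,7], [1,2,6], [1,4,8], [1,6,7], [1,7,8], [2,3,8], [2,4,6], [2,4,8], [3,5,6], [3,5,8], [3,6,7], [4,5,6], [5,7,8]

giving chain groups C_0 ≅ Z^9, C_1 ≅ Z^27, C_2 ≅ Z^18.

∂_1: C_1 → C_0 is given by ∂[p,q] = [q] − [p]. For instance
  ∂[0,7] = [7] − [0].
As a 9×27 matrix over Z this has rank 8, with invariant factors (1,1,1,1,1,1,1,1).

Boundary ∂_2: C_2 → C_1 acts by ∂[p,q,r] = [q,r] − [p,r] + [p,q]. For instance
  ∂[0,1,2] = [1,2] − [0,2] + [0,1],
  ∂[5,7,8] = [7,8] − [5,8] + [5,7].
This gives a 27×18 integer matrix of rank 18; reducing to Smith normal form yields diagonal entries (1,1,1,1,1,1,1,1,1,1,1,1,1,1,1,1,1,2).

Computing H_k = (kernel of ∂_k) / (image of ∂_{k+1}):

  H_0: rank C_0 − rank ∂_1 = 9 − 8 = 1, and the invariant factors of ∂_1 are all 1, so H_0 = Z.
  H_1: rank ker ∂_1 − rank ∂_2 = (27 − 8) − 18 = 1, and ∂_2 has invariant factor 2 > 1, so H_1 = Z ⊕ Z_2.
  H_2: rank ker ∂_2 − rank ∂_3 = (18 − 18) − 0 = 0, and there is no ∂_3, so H_2 = 0.

H_0 ≅ Z,  H_1 ≅ Z ⊕ Z_2,  H_2 = 0.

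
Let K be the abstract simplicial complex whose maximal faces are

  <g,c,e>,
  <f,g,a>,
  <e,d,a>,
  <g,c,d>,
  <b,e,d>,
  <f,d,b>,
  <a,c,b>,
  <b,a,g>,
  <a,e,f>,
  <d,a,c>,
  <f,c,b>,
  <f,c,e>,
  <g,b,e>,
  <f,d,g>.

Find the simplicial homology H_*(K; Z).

Order the vertices as a < b < c < d < e < f < g. Listing each simplex with vertices in this order, K has dimension 2 with simplices:

  0-simplices (7): a, b, c, d, e, f, g
  1-simplices (21): ab, ac, ad, ae, af, ag, bc, bd, be, bf, bg, cd, ce, cf, cg, de, df, dg, ef, eg, fg
  2-simplices (14): abc, abg, acd, ade, aef, afg, bcf, bde, bdf, beg, cdg, cef, ceg, dfg

Hence C_0 ≅ Z^7, C_1 ≅ Z^21, C_2 ≅ Z^14.

The boundary map ∂_1: C_1 → C_0 maps an edge to its endpoints' difference, ∂[p,q] = q − p.
The resulting 7×21 matrix has rank 6, and its Smith normal form has invariant factors (1,1,1,1,1,1).

∂_2: C_2 → C_1 acts by ∂[p,q,r] = [q,r] − [p,r] + [p,q]. For instance
  ∂bdf = df − bf + bd,
  ∂acd = cd − ad + ac.
The 21×14 boundary matrix has rank 13 and Smith normal form diag(1,1,1,1,1,1,1,1,1,1,1,1,1).

Now H_k = ker ∂_k / im ∂_{k+1}, so:

  H_0: rank C_0 − rank ∂_1 = 7 − 6 = 1, and the invariant factors of ∂_1 are all 1, so H_0 = Z.
  H_1: rank ker ∂_1 − rank ∂_2 = (21 − 6) − 13 = 2, and the invariant factors of ∂_2 are all 1, so H_1 = Z^2.
  H_2: rank ker ∂_2 − rank ∂_3 = (14 − 13) − 0 = 1, and there is no ∂_3, so H_2 = Z.

(K is a triangulation of the torus T^2.)

H_0 ≅ Z,  H_1 ≅ Z^2,  H_2 ≅ Z.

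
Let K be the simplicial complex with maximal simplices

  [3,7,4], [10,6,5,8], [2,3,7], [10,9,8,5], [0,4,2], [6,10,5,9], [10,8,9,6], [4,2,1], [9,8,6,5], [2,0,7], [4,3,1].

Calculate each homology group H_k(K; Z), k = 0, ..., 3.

Take the total order 0 < 1 < 2 < 3 < 4 < 5 < 6 < 7 < 8 < 9 < 10 on the vertex set. Then K (dimension 3) consists of the simplices:

  0-simplices (11): [0], [1], [2], [3], [4], [5], [6], [7], [8], [9], [10]
  1-simplices (22): [0,2], [0,4], [0,7], [1,2], [1,3], [1,4], [2,3], [2,4], [2,7], [3,4], [3,7], [4,7], [5,6], [5,8], [5,9], [5,10], [6,8], [6,9], [6,10], [8,9], [8,10], [9,10]
  2-simplices (16): [0,2,4], [0,2,7], [1,2,4], [1,3,4], [2,3,7], [3,4,7], [5,6,8], [5,6,9], [5,6,10], [5,8,9], [5,8,10], [5,9,10], [6,8,9], [6,8,10], [6,9,10], [8,9,10]
  3-simplices (5): [5,6,8,9], [5,6,8,10], [5,6,9,10], [5,8,9,10], [6,8,9,10]

so the chain groups are C_0 ≅ Z^11, C_1 ≅ Z^22, C_2 ≅ Z^16, C_3 ≅ Z^5.

∂_1: C_1 → C_0 sends each edge [p,q] (with p < q) to q − p.
The 11×22 boundary matrix has rank 9 and Smith normal form diag(1,1,1,1,1,1,1,1,1).

Boundary ∂_2: C_2 → C_1 acts by ∂[p,q,r] = [q,r] − [p,r] + [p,q]. For instance
  ∂[5,9,10] = [9,10] − [5,10] + [5,9],
  ∂[5,6,9] = [6,9] − [5,9] + [5,6].
This gives a 22×16 integer matrix of rank 12; reducing to Smith normal form yields diagonal entries (1,1,1,1,1,1,1,1,1,1,1,1).

Boundary ∂_3: C_3 → C_2 sends each 3-simplex σ to the alternating sum Σ_i (−1)^i (σ with its i-th vertex removed). For instance
  ∂[5,8,9,10] = [8,9,10] − [5,9,10] + [5,8,10] − [5,8,9],
  ∂[5,6,9,10] = [6,9,10] − [5,9,10] + [5,6,10] − [5,6,9].
The resulting 16×5 matrix has rank 4, and its Smith normal form has invariant factors (1,1,1,1).

From H_k ≅ ker(∂_k) / im(∂_{k+1}) we obtain:

  H_0: rank C_0 − rank ∂_1 = 11 − 9 = 2, and the invariant factors of ∂_1 are all 1, so H_0 ≅ Z^2.
  H_1: rank ker ∂_1 − rank ∂_2 = (22 − 9) − 12 = 1, and the invariant factors of ∂_2 are all 1, so H_1 ≅ Z.
  H_2: rank ker ∂_2 − rank ∂_3 = (16 − 12) − 4 = 0, and the invariant factors of ∂_3 are all 1, so H_2 ≅ 0.
  H_3: rank ker ∂_3 − rank ∂_4 = (5 − 4) − 0 = 1, and there is no ∂_4, so H_3 ≅ Z.

(K is a triangulation of the disjoint union of the 3-sphere S^3 and the cylinder S^1 x I.)

H_0 ≅ Z^2,  H_1 ≅ Z,  H_2 = 0,  H_3 ≅ Z.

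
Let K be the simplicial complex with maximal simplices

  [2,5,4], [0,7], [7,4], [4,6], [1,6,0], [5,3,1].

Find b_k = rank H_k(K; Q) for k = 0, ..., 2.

Take the total order 0 < 1 < 2 < 3 < 4 < 5 < 6 < 7 on the vertex set. Then K (dimension 2) consists of the simplices:

  0-simplices (8): [0], [1], [2], [3], [4], [5], [6], [7]
  1-simplices (12): [0,1], [0,6], [0,7], [1,3], [1,5], [1,6], [2,4], [2,5], [3,5], [4,5], [4,6], [4,7]
  2-simplices (3): [0,1,6], [1,3,5], [2,4,5]

Hence C_0 ≅ Z^8, C_1 ≅ Z^12, C_2 ≅ Z^3.

Boundary ∂_1: C_1 → C_0 is given by ∂[p,q] = [q] − [p].
The 8×12 boundary matrix has rank 7 and Smith normal form diag(1,1,1,1,1,1,1).

∂_2: C_2 → C_1 sends each 2-simplex [p,q,r] to [q,r] − [p,r] + [p,q]. For instance
  ∂[0,1,6] = [1,6] − [0,6] + [0,1],
  ∂[2,4,5] = [4,5] − [2,5] + [2,4].
The 12×3 boundary matrix has rank 3 and Smith normal form diag(1,1,1).

Now H_k = ker ∂_k / im ∂_{k+1}, so:

  H_0: rank C_0 − rank ∂_1 = 8 − 7 = 1, and the invariant factors of ∂_1 are all 1, so H_0 = Z.
  H_1: rank ker ∂_1 − rank ∂_2 = (12 − 7) − 3 = 2, and the invariant factors of ∂_2 are all 1, so H_1 = Z^2.
  H_2: rank ker ∂_2 − rank ∂_3 = (3 − 3) − 0 = 0, and there is no ∂_3, so H_2 = 0.

As a check, the Euler characteristic is 8 − 12 + 3 = -1, which agrees with 1 − 2 + 0 = -1.

Hence the Betti numbers are b_0 = 1, b_1 = 2, b_2 = 0.

b_0 = 1, b_1 = 2, b_2 = 0.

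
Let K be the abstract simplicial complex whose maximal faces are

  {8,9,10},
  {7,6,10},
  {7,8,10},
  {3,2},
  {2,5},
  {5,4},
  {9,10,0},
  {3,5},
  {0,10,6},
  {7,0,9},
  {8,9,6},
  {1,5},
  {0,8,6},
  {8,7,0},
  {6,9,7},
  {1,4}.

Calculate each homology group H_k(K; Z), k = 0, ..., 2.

H_0 = Z^2,  H_1 = Z^2 ⊕ Z/2Z,  H_2 = 0.

K has 11 vertices, 21 edges, 10 triangles.
rank ∂_0 = 0, rank ∂_1 = 9 ⇒ b_0 = 11 − 0 − 9 = 2; all invariant factors of ∂_1 are 1 so no torsion. So H_0 = Z^2.
rank ∂_1 = 9, rank ∂_2 = 10 ⇒ b_1 = 21 − 9 − 10 = 2; ∂_2 has invariant factor(s) [2] giving torsion. So H_1 = Z^2 ⊕ Z/2Z.
rank ∂_2 = 10, rank ∂_3 = 0 ⇒ b_2 = 10 − 10 − 0 = 0. So H_2 = 0.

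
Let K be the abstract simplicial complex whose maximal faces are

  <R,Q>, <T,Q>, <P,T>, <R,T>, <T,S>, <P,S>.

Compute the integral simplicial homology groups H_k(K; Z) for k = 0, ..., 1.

H_0 ≅ Z,  H_1 ≅ Z^2.

K has 5 vertices, 6 edges.
rank ∂_0 = 0, rank ∂_1 = 4 ⇒ b_0 = 5 − 0 − 4 = 1; all invariant factors of ∂_1 are 1 so no torsion. So H_0 = Z.
rank ∂_1 = 4, rank ∂_2 = 0 ⇒ b_1 = 6 − 4 − 0 = 2. So H_1 = Z^2.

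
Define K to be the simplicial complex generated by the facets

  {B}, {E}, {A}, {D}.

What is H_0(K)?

H_0 = Z^4.

Fix the vertex order A < B < D < E and write every simplex with vertices in increasing order. Then dim K = 0 and the simplices of K are:

  0-simplices (4): A, B, D, E

Hence C_0 ≅ Z^4.

Computing H_k = (kernel of ∂_k) / (image of ∂_{k+1}):

  H_0: rank C_0 − rank ∂_1 = 4 − 0 = 4, and there is no ∂_1, so H_0 ≅ Z^4.

(K is a triangulation of a set of 4 points.)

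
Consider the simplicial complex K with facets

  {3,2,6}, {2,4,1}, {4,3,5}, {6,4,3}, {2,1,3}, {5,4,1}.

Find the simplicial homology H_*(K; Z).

H_0 = Z,  H_1 = Z,  H_2 = 0.

Fix the vertex order 1 < 2 < 3 < 4 < 5 < 6 and write every simplex with vertices in increasing order. Then dim K = 2 and the simplices of K are:

  0-simplices (6): [1], [2], [3], [4], [5], [6]
  1-simplices (12): [1,2], [1,3], [1,4], [1,5], [2,3], [2,4], [2,6], [3,4], [3,5], [3,6], [4,5], [4,6]
  2-simplices (6): [1,2,3], [1,2,4], [1,4,5], [2,3,6], [3,4,5], [3,4,6]

so the chain groups are C_0 ≅ Z^6, C_1 ≅ Z^12, C_2 ≅ Z^6.

∂_1: C_1 → C_0 is given by ∂[p,q] = [q] − [p]. For instance
  ∂[2,4] = [4] − [2].
The resulting 6×12 matrix has rank 5, and its Smith normal form has invariant factors (1,1,1,1,1).

∂_2: C_2 → C_1 sends each 2-simplex [p,q,r] to [q,r] − [p,r] + [p,q]. For instance
  ∂[1,2,4] = [2,4] − [1,4] + [1,2],
  ∂[3,4,5] = [4,5] − [3,5] + [3,4].
As a 12×6 matrix over Z this has rank 6, with invariant factors (1,1,1,1,1,1).

From H_k ≅ ker(∂_k) / im(∂_{k+1}) we obtain:

  H_0: rank C_0 − rank ∂_1 = 6 − 5 = 1, and the invariant factors of ∂_1 are all 1, so H_0 = Z.
  H_1: rank ker ∂_1 − rank ∂_2 = (12 − 5) − 6 = 1, and the invariant factors of ∂_2 are all 1, so H_1 = Z.
  H_2: rank ker ∂_2 − rank ∂_3 = (6 − 6) − 0 = 0, and there is no ∂_3, so H_2 = 0.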